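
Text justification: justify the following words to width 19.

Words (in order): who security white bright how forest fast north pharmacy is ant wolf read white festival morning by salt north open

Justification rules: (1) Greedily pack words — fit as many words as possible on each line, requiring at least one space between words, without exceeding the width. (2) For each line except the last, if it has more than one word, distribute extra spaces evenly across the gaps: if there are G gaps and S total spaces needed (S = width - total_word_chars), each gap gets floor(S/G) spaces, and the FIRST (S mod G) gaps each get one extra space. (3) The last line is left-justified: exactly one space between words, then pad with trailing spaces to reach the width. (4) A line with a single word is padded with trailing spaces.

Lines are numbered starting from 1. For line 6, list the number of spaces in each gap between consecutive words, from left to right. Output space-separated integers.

Answer: 3 3

Derivation:
Line 1: ['who', 'security', 'white'] (min_width=18, slack=1)
Line 2: ['bright', 'how', 'forest'] (min_width=17, slack=2)
Line 3: ['fast', 'north', 'pharmacy'] (min_width=19, slack=0)
Line 4: ['is', 'ant', 'wolf', 'read'] (min_width=16, slack=3)
Line 5: ['white', 'festival'] (min_width=14, slack=5)
Line 6: ['morning', 'by', 'salt'] (min_width=15, slack=4)
Line 7: ['north', 'open'] (min_width=10, slack=9)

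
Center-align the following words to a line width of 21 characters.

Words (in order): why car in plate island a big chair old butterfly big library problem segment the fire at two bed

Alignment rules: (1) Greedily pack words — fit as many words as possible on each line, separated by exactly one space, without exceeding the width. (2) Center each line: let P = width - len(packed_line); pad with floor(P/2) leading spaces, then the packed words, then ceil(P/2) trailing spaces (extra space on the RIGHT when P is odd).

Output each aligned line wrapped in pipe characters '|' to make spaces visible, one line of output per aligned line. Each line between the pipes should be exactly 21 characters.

Line 1: ['why', 'car', 'in', 'plate'] (min_width=16, slack=5)
Line 2: ['island', 'a', 'big', 'chair'] (min_width=18, slack=3)
Line 3: ['old', 'butterfly', 'big'] (min_width=17, slack=4)
Line 4: ['library', 'problem'] (min_width=15, slack=6)
Line 5: ['segment', 'the', 'fire', 'at'] (min_width=19, slack=2)
Line 6: ['two', 'bed'] (min_width=7, slack=14)

Answer: |  why car in plate   |
| island a big chair  |
|  old butterfly big  |
|   library problem   |
| segment the fire at |
|       two bed       |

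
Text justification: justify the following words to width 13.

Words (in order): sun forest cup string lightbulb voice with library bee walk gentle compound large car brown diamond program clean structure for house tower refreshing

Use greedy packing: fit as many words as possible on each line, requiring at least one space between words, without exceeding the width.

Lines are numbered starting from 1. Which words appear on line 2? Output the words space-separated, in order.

Line 1: ['sun', 'forest'] (min_width=10, slack=3)
Line 2: ['cup', 'string'] (min_width=10, slack=3)
Line 3: ['lightbulb'] (min_width=9, slack=4)
Line 4: ['voice', 'with'] (min_width=10, slack=3)
Line 5: ['library', 'bee'] (min_width=11, slack=2)
Line 6: ['walk', 'gentle'] (min_width=11, slack=2)
Line 7: ['compound'] (min_width=8, slack=5)
Line 8: ['large', 'car'] (min_width=9, slack=4)
Line 9: ['brown', 'diamond'] (min_width=13, slack=0)
Line 10: ['program', 'clean'] (min_width=13, slack=0)
Line 11: ['structure', 'for'] (min_width=13, slack=0)
Line 12: ['house', 'tower'] (min_width=11, slack=2)
Line 13: ['refreshing'] (min_width=10, slack=3)

Answer: cup string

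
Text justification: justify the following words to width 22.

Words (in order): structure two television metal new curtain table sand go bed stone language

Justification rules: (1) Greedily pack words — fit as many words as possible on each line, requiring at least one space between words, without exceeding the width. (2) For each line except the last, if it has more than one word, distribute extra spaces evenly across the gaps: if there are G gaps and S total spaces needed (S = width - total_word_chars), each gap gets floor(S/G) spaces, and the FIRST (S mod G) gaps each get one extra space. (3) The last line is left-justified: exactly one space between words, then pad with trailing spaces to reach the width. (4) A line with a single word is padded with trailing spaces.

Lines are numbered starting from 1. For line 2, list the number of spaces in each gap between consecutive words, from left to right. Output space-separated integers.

Line 1: ['structure', 'two'] (min_width=13, slack=9)
Line 2: ['television', 'metal', 'new'] (min_width=20, slack=2)
Line 3: ['curtain', 'table', 'sand', 'go'] (min_width=21, slack=1)
Line 4: ['bed', 'stone', 'language'] (min_width=18, slack=4)

Answer: 2 2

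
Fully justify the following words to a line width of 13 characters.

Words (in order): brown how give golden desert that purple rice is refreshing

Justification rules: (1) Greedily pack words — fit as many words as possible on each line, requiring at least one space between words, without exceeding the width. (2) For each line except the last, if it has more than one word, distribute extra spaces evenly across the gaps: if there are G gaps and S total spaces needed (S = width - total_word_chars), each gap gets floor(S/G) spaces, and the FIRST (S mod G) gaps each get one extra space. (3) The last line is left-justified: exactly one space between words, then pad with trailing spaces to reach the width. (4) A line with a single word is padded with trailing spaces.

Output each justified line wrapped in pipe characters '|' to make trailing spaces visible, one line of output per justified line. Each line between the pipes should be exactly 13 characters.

Answer: |brown     how|
|give   golden|
|desert   that|
|purple   rice|
|is refreshing|

Derivation:
Line 1: ['brown', 'how'] (min_width=9, slack=4)
Line 2: ['give', 'golden'] (min_width=11, slack=2)
Line 3: ['desert', 'that'] (min_width=11, slack=2)
Line 4: ['purple', 'rice'] (min_width=11, slack=2)
Line 5: ['is', 'refreshing'] (min_width=13, slack=0)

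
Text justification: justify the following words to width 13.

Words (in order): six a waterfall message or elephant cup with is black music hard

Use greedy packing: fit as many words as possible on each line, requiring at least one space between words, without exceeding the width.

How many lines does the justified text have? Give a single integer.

Answer: 6

Derivation:
Line 1: ['six', 'a'] (min_width=5, slack=8)
Line 2: ['waterfall'] (min_width=9, slack=4)
Line 3: ['message', 'or'] (min_width=10, slack=3)
Line 4: ['elephant', 'cup'] (min_width=12, slack=1)
Line 5: ['with', 'is', 'black'] (min_width=13, slack=0)
Line 6: ['music', 'hard'] (min_width=10, slack=3)
Total lines: 6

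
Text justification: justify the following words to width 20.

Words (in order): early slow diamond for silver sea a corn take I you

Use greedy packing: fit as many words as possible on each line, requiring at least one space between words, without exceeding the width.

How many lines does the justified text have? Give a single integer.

Line 1: ['early', 'slow', 'diamond'] (min_width=18, slack=2)
Line 2: ['for', 'silver', 'sea', 'a'] (min_width=16, slack=4)
Line 3: ['corn', 'take', 'I', 'you'] (min_width=15, slack=5)
Total lines: 3

Answer: 3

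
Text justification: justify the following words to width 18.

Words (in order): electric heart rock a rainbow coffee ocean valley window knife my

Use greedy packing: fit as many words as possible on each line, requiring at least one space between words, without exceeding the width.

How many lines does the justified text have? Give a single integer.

Answer: 5

Derivation:
Line 1: ['electric', 'heart'] (min_width=14, slack=4)
Line 2: ['rock', 'a', 'rainbow'] (min_width=14, slack=4)
Line 3: ['coffee', 'ocean'] (min_width=12, slack=6)
Line 4: ['valley', 'window'] (min_width=13, slack=5)
Line 5: ['knife', 'my'] (min_width=8, slack=10)
Total lines: 5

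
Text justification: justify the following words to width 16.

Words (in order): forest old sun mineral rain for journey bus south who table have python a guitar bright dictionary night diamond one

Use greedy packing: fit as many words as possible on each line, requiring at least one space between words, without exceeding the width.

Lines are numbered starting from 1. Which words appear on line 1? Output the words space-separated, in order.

Answer: forest old sun

Derivation:
Line 1: ['forest', 'old', 'sun'] (min_width=14, slack=2)
Line 2: ['mineral', 'rain', 'for'] (min_width=16, slack=0)
Line 3: ['journey', 'bus'] (min_width=11, slack=5)
Line 4: ['south', 'who', 'table'] (min_width=15, slack=1)
Line 5: ['have', 'python', 'a'] (min_width=13, slack=3)
Line 6: ['guitar', 'bright'] (min_width=13, slack=3)
Line 7: ['dictionary', 'night'] (min_width=16, slack=0)
Line 8: ['diamond', 'one'] (min_width=11, slack=5)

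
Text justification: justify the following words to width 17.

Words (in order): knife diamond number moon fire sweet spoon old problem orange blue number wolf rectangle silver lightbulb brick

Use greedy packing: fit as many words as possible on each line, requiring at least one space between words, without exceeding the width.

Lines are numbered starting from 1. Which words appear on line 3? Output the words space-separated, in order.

Line 1: ['knife', 'diamond'] (min_width=13, slack=4)
Line 2: ['number', 'moon', 'fire'] (min_width=16, slack=1)
Line 3: ['sweet', 'spoon', 'old'] (min_width=15, slack=2)
Line 4: ['problem', 'orange'] (min_width=14, slack=3)
Line 5: ['blue', 'number', 'wolf'] (min_width=16, slack=1)
Line 6: ['rectangle', 'silver'] (min_width=16, slack=1)
Line 7: ['lightbulb', 'brick'] (min_width=15, slack=2)

Answer: sweet spoon old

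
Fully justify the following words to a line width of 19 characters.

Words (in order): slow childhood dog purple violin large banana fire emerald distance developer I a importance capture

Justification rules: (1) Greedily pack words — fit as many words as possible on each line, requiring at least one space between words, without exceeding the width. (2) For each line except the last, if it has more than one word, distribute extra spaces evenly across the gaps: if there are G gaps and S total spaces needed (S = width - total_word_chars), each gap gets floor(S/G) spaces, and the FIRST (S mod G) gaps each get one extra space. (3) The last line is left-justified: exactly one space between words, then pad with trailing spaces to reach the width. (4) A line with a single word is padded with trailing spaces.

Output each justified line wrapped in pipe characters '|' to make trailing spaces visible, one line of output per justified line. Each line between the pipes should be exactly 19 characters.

Answer: |slow  childhood dog|
|purple violin large|
|banana fire emerald|
|distance  developer|
|I    a   importance|
|capture            |

Derivation:
Line 1: ['slow', 'childhood', 'dog'] (min_width=18, slack=1)
Line 2: ['purple', 'violin', 'large'] (min_width=19, slack=0)
Line 3: ['banana', 'fire', 'emerald'] (min_width=19, slack=0)
Line 4: ['distance', 'developer'] (min_width=18, slack=1)
Line 5: ['I', 'a', 'importance'] (min_width=14, slack=5)
Line 6: ['capture'] (min_width=7, slack=12)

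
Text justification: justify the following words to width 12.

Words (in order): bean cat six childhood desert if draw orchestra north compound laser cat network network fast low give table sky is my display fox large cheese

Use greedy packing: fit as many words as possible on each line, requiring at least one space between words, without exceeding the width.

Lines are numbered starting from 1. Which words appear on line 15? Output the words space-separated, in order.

Line 1: ['bean', 'cat', 'six'] (min_width=12, slack=0)
Line 2: ['childhood'] (min_width=9, slack=3)
Line 3: ['desert', 'if'] (min_width=9, slack=3)
Line 4: ['draw'] (min_width=4, slack=8)
Line 5: ['orchestra'] (min_width=9, slack=3)
Line 6: ['north'] (min_width=5, slack=7)
Line 7: ['compound'] (min_width=8, slack=4)
Line 8: ['laser', 'cat'] (min_width=9, slack=3)
Line 9: ['network'] (min_width=7, slack=5)
Line 10: ['network', 'fast'] (min_width=12, slack=0)
Line 11: ['low', 'give'] (min_width=8, slack=4)
Line 12: ['table', 'sky', 'is'] (min_width=12, slack=0)
Line 13: ['my', 'display'] (min_width=10, slack=2)
Line 14: ['fox', 'large'] (min_width=9, slack=3)
Line 15: ['cheese'] (min_width=6, slack=6)

Answer: cheese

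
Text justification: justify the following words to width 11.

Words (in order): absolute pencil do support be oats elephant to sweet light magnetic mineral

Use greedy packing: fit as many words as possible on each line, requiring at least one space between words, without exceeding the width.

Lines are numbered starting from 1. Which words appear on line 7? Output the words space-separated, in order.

Answer: magnetic

Derivation:
Line 1: ['absolute'] (min_width=8, slack=3)
Line 2: ['pencil', 'do'] (min_width=9, slack=2)
Line 3: ['support', 'be'] (min_width=10, slack=1)
Line 4: ['oats'] (min_width=4, slack=7)
Line 5: ['elephant', 'to'] (min_width=11, slack=0)
Line 6: ['sweet', 'light'] (min_width=11, slack=0)
Line 7: ['magnetic'] (min_width=8, slack=3)
Line 8: ['mineral'] (min_width=7, slack=4)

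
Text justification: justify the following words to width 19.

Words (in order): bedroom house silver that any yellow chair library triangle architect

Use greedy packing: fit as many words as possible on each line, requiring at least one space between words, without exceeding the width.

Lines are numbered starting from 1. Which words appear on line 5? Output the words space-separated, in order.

Line 1: ['bedroom', 'house'] (min_width=13, slack=6)
Line 2: ['silver', 'that', 'any'] (min_width=15, slack=4)
Line 3: ['yellow', 'chair'] (min_width=12, slack=7)
Line 4: ['library', 'triangle'] (min_width=16, slack=3)
Line 5: ['architect'] (min_width=9, slack=10)

Answer: architect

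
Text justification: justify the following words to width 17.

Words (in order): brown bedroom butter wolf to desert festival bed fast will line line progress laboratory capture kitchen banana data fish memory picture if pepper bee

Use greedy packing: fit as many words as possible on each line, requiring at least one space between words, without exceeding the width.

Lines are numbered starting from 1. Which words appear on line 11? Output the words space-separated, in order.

Answer: pepper bee

Derivation:
Line 1: ['brown', 'bedroom'] (min_width=13, slack=4)
Line 2: ['butter', 'wolf', 'to'] (min_width=14, slack=3)
Line 3: ['desert', 'festival'] (min_width=15, slack=2)
Line 4: ['bed', 'fast', 'will'] (min_width=13, slack=4)
Line 5: ['line', 'line'] (min_width=9, slack=8)
Line 6: ['progress'] (min_width=8, slack=9)
Line 7: ['laboratory'] (min_width=10, slack=7)
Line 8: ['capture', 'kitchen'] (min_width=15, slack=2)
Line 9: ['banana', 'data', 'fish'] (min_width=16, slack=1)
Line 10: ['memory', 'picture', 'if'] (min_width=17, slack=0)
Line 11: ['pepper', 'bee'] (min_width=10, slack=7)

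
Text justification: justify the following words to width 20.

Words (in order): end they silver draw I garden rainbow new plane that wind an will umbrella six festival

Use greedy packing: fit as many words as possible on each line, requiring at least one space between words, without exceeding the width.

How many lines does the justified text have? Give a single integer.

Answer: 5

Derivation:
Line 1: ['end', 'they', 'silver', 'draw'] (min_width=20, slack=0)
Line 2: ['I', 'garden', 'rainbow', 'new'] (min_width=20, slack=0)
Line 3: ['plane', 'that', 'wind', 'an'] (min_width=18, slack=2)
Line 4: ['will', 'umbrella', 'six'] (min_width=17, slack=3)
Line 5: ['festival'] (min_width=8, slack=12)
Total lines: 5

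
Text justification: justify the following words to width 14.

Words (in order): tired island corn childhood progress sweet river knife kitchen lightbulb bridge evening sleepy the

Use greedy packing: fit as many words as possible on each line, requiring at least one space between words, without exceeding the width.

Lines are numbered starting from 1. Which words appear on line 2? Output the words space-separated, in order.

Line 1: ['tired', 'island'] (min_width=12, slack=2)
Line 2: ['corn', 'childhood'] (min_width=14, slack=0)
Line 3: ['progress', 'sweet'] (min_width=14, slack=0)
Line 4: ['river', 'knife'] (min_width=11, slack=3)
Line 5: ['kitchen'] (min_width=7, slack=7)
Line 6: ['lightbulb'] (min_width=9, slack=5)
Line 7: ['bridge', 'evening'] (min_width=14, slack=0)
Line 8: ['sleepy', 'the'] (min_width=10, slack=4)

Answer: corn childhood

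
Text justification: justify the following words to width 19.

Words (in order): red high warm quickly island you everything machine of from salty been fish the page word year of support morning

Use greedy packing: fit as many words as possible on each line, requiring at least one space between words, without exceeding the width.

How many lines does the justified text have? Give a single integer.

Answer: 7

Derivation:
Line 1: ['red', 'high', 'warm'] (min_width=13, slack=6)
Line 2: ['quickly', 'island', 'you'] (min_width=18, slack=1)
Line 3: ['everything', 'machine'] (min_width=18, slack=1)
Line 4: ['of', 'from', 'salty', 'been'] (min_width=18, slack=1)
Line 5: ['fish', 'the', 'page', 'word'] (min_width=18, slack=1)
Line 6: ['year', 'of', 'support'] (min_width=15, slack=4)
Line 7: ['morning'] (min_width=7, slack=12)
Total lines: 7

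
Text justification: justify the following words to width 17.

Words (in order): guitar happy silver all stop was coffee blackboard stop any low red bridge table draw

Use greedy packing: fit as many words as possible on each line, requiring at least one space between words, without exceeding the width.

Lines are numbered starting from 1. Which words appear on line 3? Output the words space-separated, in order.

Answer: was coffee

Derivation:
Line 1: ['guitar', 'happy'] (min_width=12, slack=5)
Line 2: ['silver', 'all', 'stop'] (min_width=15, slack=2)
Line 3: ['was', 'coffee'] (min_width=10, slack=7)
Line 4: ['blackboard', 'stop'] (min_width=15, slack=2)
Line 5: ['any', 'low', 'red'] (min_width=11, slack=6)
Line 6: ['bridge', 'table', 'draw'] (min_width=17, slack=0)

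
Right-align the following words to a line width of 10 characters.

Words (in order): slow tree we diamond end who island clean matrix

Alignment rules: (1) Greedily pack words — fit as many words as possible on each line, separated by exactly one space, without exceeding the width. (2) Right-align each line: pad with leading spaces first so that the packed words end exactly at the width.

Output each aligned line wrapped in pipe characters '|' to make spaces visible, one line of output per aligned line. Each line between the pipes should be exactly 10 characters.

Line 1: ['slow', 'tree'] (min_width=9, slack=1)
Line 2: ['we', 'diamond'] (min_width=10, slack=0)
Line 3: ['end', 'who'] (min_width=7, slack=3)
Line 4: ['island'] (min_width=6, slack=4)
Line 5: ['clean'] (min_width=5, slack=5)
Line 6: ['matrix'] (min_width=6, slack=4)

Answer: | slow tree|
|we diamond|
|   end who|
|    island|
|     clean|
|    matrix|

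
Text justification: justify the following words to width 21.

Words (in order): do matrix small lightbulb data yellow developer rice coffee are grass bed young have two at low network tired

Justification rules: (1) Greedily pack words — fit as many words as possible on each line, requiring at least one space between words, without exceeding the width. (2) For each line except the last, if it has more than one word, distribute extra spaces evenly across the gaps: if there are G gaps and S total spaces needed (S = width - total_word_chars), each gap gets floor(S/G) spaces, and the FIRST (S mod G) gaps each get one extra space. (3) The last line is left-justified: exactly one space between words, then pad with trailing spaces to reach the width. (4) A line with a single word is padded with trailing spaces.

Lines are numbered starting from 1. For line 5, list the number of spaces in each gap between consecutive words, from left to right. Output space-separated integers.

Answer: 3 3 3

Derivation:
Line 1: ['do', 'matrix', 'small'] (min_width=15, slack=6)
Line 2: ['lightbulb', 'data', 'yellow'] (min_width=21, slack=0)
Line 3: ['developer', 'rice', 'coffee'] (min_width=21, slack=0)
Line 4: ['are', 'grass', 'bed', 'young'] (min_width=19, slack=2)
Line 5: ['have', 'two', 'at', 'low'] (min_width=15, slack=6)
Line 6: ['network', 'tired'] (min_width=13, slack=8)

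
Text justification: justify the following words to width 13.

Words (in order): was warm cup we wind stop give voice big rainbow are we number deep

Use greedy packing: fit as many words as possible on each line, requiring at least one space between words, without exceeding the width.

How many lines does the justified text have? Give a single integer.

Line 1: ['was', 'warm', 'cup'] (min_width=12, slack=1)
Line 2: ['we', 'wind', 'stop'] (min_width=12, slack=1)
Line 3: ['give', 'voice'] (min_width=10, slack=3)
Line 4: ['big', 'rainbow'] (min_width=11, slack=2)
Line 5: ['are', 'we', 'number'] (min_width=13, slack=0)
Line 6: ['deep'] (min_width=4, slack=9)
Total lines: 6

Answer: 6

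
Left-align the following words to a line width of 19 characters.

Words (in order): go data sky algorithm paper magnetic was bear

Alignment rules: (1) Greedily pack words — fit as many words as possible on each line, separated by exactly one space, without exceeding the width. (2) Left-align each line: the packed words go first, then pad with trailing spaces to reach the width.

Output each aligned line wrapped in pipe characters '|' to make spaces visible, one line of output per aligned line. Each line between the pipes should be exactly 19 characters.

Answer: |go data sky        |
|algorithm paper    |
|magnetic was bear  |

Derivation:
Line 1: ['go', 'data', 'sky'] (min_width=11, slack=8)
Line 2: ['algorithm', 'paper'] (min_width=15, slack=4)
Line 3: ['magnetic', 'was', 'bear'] (min_width=17, slack=2)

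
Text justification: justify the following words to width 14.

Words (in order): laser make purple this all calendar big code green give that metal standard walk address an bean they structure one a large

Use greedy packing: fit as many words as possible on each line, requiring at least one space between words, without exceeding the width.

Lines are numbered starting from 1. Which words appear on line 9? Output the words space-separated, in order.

Line 1: ['laser', 'make'] (min_width=10, slack=4)
Line 2: ['purple', 'this'] (min_width=11, slack=3)
Line 3: ['all', 'calendar'] (min_width=12, slack=2)
Line 4: ['big', 'code', 'green'] (min_width=14, slack=0)
Line 5: ['give', 'that'] (min_width=9, slack=5)
Line 6: ['metal', 'standard'] (min_width=14, slack=0)
Line 7: ['walk', 'address'] (min_width=12, slack=2)
Line 8: ['an', 'bean', 'they'] (min_width=12, slack=2)
Line 9: ['structure', 'one'] (min_width=13, slack=1)
Line 10: ['a', 'large'] (min_width=7, slack=7)

Answer: structure one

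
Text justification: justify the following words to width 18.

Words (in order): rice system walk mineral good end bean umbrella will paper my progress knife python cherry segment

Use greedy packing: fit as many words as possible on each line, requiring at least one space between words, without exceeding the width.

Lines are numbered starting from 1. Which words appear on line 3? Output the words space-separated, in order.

Line 1: ['rice', 'system', 'walk'] (min_width=16, slack=2)
Line 2: ['mineral', 'good', 'end'] (min_width=16, slack=2)
Line 3: ['bean', 'umbrella', 'will'] (min_width=18, slack=0)
Line 4: ['paper', 'my', 'progress'] (min_width=17, slack=1)
Line 5: ['knife', 'python'] (min_width=12, slack=6)
Line 6: ['cherry', 'segment'] (min_width=14, slack=4)

Answer: bean umbrella will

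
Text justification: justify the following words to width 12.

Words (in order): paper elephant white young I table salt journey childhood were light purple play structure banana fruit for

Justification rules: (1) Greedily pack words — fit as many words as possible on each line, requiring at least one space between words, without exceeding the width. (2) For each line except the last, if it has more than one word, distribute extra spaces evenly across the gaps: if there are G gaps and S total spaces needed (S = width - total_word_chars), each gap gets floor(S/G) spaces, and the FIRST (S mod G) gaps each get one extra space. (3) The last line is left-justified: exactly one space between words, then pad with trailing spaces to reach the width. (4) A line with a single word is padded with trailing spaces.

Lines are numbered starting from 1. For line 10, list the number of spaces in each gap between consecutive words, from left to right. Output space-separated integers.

Answer: 1

Derivation:
Line 1: ['paper'] (min_width=5, slack=7)
Line 2: ['elephant'] (min_width=8, slack=4)
Line 3: ['white', 'young'] (min_width=11, slack=1)
Line 4: ['I', 'table', 'salt'] (min_width=12, slack=0)
Line 5: ['journey'] (min_width=7, slack=5)
Line 6: ['childhood'] (min_width=9, slack=3)
Line 7: ['were', 'light'] (min_width=10, slack=2)
Line 8: ['purple', 'play'] (min_width=11, slack=1)
Line 9: ['structure'] (min_width=9, slack=3)
Line 10: ['banana', 'fruit'] (min_width=12, slack=0)
Line 11: ['for'] (min_width=3, slack=9)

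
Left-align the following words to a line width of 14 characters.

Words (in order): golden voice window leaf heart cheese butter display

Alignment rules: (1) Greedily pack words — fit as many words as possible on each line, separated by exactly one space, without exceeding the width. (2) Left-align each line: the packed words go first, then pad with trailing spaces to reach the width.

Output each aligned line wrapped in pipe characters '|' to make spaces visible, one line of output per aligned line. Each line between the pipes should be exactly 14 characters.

Answer: |golden voice  |
|window leaf   |
|heart cheese  |
|butter display|

Derivation:
Line 1: ['golden', 'voice'] (min_width=12, slack=2)
Line 2: ['window', 'leaf'] (min_width=11, slack=3)
Line 3: ['heart', 'cheese'] (min_width=12, slack=2)
Line 4: ['butter', 'display'] (min_width=14, slack=0)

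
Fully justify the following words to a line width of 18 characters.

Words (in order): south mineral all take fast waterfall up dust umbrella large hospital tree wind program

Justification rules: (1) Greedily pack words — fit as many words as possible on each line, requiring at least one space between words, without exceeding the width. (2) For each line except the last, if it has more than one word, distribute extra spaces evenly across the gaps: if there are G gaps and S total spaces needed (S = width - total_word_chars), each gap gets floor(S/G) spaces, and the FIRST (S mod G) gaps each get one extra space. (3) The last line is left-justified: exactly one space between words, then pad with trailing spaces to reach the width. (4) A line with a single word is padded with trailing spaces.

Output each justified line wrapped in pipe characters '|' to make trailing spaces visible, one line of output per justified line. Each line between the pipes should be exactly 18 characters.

Answer: |south  mineral all|
|take          fast|
|waterfall  up dust|
|umbrella     large|
|hospital tree wind|
|program           |

Derivation:
Line 1: ['south', 'mineral', 'all'] (min_width=17, slack=1)
Line 2: ['take', 'fast'] (min_width=9, slack=9)
Line 3: ['waterfall', 'up', 'dust'] (min_width=17, slack=1)
Line 4: ['umbrella', 'large'] (min_width=14, slack=4)
Line 5: ['hospital', 'tree', 'wind'] (min_width=18, slack=0)
Line 6: ['program'] (min_width=7, slack=11)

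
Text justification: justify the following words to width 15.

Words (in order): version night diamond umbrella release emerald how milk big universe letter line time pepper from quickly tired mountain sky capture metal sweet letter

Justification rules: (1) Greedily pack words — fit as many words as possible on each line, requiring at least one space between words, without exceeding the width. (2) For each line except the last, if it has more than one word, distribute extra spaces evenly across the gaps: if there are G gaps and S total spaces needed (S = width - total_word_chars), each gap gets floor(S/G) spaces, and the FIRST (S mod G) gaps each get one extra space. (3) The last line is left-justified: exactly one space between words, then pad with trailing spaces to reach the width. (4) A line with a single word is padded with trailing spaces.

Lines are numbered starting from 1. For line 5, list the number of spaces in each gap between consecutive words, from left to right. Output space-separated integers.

Line 1: ['version', 'night'] (min_width=13, slack=2)
Line 2: ['diamond'] (min_width=7, slack=8)
Line 3: ['umbrella'] (min_width=8, slack=7)
Line 4: ['release', 'emerald'] (min_width=15, slack=0)
Line 5: ['how', 'milk', 'big'] (min_width=12, slack=3)
Line 6: ['universe', 'letter'] (min_width=15, slack=0)
Line 7: ['line', 'time'] (min_width=9, slack=6)
Line 8: ['pepper', 'from'] (min_width=11, slack=4)
Line 9: ['quickly', 'tired'] (min_width=13, slack=2)
Line 10: ['mountain', 'sky'] (min_width=12, slack=3)
Line 11: ['capture', 'metal'] (min_width=13, slack=2)
Line 12: ['sweet', 'letter'] (min_width=12, slack=3)

Answer: 3 2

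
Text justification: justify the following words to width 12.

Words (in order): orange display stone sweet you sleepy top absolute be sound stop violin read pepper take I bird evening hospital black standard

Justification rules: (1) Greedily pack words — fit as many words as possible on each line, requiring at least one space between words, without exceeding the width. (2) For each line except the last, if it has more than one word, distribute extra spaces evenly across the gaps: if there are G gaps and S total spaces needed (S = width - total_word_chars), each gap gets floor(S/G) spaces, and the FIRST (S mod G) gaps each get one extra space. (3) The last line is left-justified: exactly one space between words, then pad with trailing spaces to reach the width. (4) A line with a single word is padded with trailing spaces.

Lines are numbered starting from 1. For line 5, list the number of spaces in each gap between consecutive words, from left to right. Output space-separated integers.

Line 1: ['orange'] (min_width=6, slack=6)
Line 2: ['display'] (min_width=7, slack=5)
Line 3: ['stone', 'sweet'] (min_width=11, slack=1)
Line 4: ['you', 'sleepy'] (min_width=10, slack=2)
Line 5: ['top', 'absolute'] (min_width=12, slack=0)
Line 6: ['be', 'sound'] (min_width=8, slack=4)
Line 7: ['stop', 'violin'] (min_width=11, slack=1)
Line 8: ['read', 'pepper'] (min_width=11, slack=1)
Line 9: ['take', 'I', 'bird'] (min_width=11, slack=1)
Line 10: ['evening'] (min_width=7, slack=5)
Line 11: ['hospital'] (min_width=8, slack=4)
Line 12: ['black'] (min_width=5, slack=7)
Line 13: ['standard'] (min_width=8, slack=4)

Answer: 1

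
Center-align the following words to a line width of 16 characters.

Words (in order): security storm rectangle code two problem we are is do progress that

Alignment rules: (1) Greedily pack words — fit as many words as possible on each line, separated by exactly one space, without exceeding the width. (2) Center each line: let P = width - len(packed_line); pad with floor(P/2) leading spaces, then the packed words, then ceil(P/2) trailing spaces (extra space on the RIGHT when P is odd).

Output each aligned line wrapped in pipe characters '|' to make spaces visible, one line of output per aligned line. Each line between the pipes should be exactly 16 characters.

Answer: | security storm |
| rectangle code |
| two problem we |
|   are is do    |
| progress that  |

Derivation:
Line 1: ['security', 'storm'] (min_width=14, slack=2)
Line 2: ['rectangle', 'code'] (min_width=14, slack=2)
Line 3: ['two', 'problem', 'we'] (min_width=14, slack=2)
Line 4: ['are', 'is', 'do'] (min_width=9, slack=7)
Line 5: ['progress', 'that'] (min_width=13, slack=3)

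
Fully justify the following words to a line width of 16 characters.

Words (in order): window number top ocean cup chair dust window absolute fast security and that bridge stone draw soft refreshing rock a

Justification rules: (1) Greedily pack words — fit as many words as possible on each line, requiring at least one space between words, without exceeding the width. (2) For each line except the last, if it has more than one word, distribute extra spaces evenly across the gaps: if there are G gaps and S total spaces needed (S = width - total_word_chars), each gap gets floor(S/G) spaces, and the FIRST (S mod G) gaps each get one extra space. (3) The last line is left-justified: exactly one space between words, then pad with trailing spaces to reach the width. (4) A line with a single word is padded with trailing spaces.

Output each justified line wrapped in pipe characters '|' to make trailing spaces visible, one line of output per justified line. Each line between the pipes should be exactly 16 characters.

Line 1: ['window', 'number'] (min_width=13, slack=3)
Line 2: ['top', 'ocean', 'cup'] (min_width=13, slack=3)
Line 3: ['chair', 'dust'] (min_width=10, slack=6)
Line 4: ['window', 'absolute'] (min_width=15, slack=1)
Line 5: ['fast', 'security'] (min_width=13, slack=3)
Line 6: ['and', 'that', 'bridge'] (min_width=15, slack=1)
Line 7: ['stone', 'draw', 'soft'] (min_width=15, slack=1)
Line 8: ['refreshing', 'rock'] (min_width=15, slack=1)
Line 9: ['a'] (min_width=1, slack=15)

Answer: |window    number|
|top   ocean  cup|
|chair       dust|
|window  absolute|
|fast    security|
|and  that bridge|
|stone  draw soft|
|refreshing  rock|
|a               |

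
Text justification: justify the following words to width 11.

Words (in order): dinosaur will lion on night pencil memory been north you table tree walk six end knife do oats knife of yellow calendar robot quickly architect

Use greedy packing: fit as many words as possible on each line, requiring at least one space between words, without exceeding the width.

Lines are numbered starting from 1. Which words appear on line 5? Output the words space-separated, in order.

Line 1: ['dinosaur'] (min_width=8, slack=3)
Line 2: ['will', 'lion'] (min_width=9, slack=2)
Line 3: ['on', 'night'] (min_width=8, slack=3)
Line 4: ['pencil'] (min_width=6, slack=5)
Line 5: ['memory', 'been'] (min_width=11, slack=0)
Line 6: ['north', 'you'] (min_width=9, slack=2)
Line 7: ['table', 'tree'] (min_width=10, slack=1)
Line 8: ['walk', 'six'] (min_width=8, slack=3)
Line 9: ['end', 'knife'] (min_width=9, slack=2)
Line 10: ['do', 'oats'] (min_width=7, slack=4)
Line 11: ['knife', 'of'] (min_width=8, slack=3)
Line 12: ['yellow'] (min_width=6, slack=5)
Line 13: ['calendar'] (min_width=8, slack=3)
Line 14: ['robot'] (min_width=5, slack=6)
Line 15: ['quickly'] (min_width=7, slack=4)
Line 16: ['architect'] (min_width=9, slack=2)

Answer: memory been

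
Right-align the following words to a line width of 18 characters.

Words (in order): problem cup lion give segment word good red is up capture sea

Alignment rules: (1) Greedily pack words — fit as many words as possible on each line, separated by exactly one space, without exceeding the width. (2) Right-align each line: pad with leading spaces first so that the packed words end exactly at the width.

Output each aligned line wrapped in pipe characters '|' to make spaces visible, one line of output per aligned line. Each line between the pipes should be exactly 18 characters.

Line 1: ['problem', 'cup', 'lion'] (min_width=16, slack=2)
Line 2: ['give', 'segment', 'word'] (min_width=17, slack=1)
Line 3: ['good', 'red', 'is', 'up'] (min_width=14, slack=4)
Line 4: ['capture', 'sea'] (min_width=11, slack=7)

Answer: |  problem cup lion|
| give segment word|
|    good red is up|
|       capture sea|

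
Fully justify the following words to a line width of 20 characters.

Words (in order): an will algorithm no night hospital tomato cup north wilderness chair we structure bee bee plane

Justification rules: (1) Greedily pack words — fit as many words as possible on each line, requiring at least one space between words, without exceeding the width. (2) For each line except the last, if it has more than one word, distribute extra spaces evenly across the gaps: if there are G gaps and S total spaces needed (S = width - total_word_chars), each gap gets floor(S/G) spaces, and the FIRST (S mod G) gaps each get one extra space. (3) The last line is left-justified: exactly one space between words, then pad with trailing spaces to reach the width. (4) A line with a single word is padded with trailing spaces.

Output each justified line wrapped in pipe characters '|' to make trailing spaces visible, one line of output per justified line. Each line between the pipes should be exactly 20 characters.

Line 1: ['an', 'will', 'algorithm', 'no'] (min_width=20, slack=0)
Line 2: ['night', 'hospital'] (min_width=14, slack=6)
Line 3: ['tomato', 'cup', 'north'] (min_width=16, slack=4)
Line 4: ['wilderness', 'chair', 'we'] (min_width=19, slack=1)
Line 5: ['structure', 'bee', 'bee'] (min_width=17, slack=3)
Line 6: ['plane'] (min_width=5, slack=15)

Answer: |an will algorithm no|
|night       hospital|
|tomato   cup   north|
|wilderness  chair we|
|structure   bee  bee|
|plane               |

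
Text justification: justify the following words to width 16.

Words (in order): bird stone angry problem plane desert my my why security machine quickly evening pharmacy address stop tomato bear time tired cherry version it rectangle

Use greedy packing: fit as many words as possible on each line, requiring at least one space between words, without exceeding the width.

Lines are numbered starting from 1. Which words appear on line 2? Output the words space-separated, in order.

Line 1: ['bird', 'stone', 'angry'] (min_width=16, slack=0)
Line 2: ['problem', 'plane'] (min_width=13, slack=3)
Line 3: ['desert', 'my', 'my', 'why'] (min_width=16, slack=0)
Line 4: ['security', 'machine'] (min_width=16, slack=0)
Line 5: ['quickly', 'evening'] (min_width=15, slack=1)
Line 6: ['pharmacy', 'address'] (min_width=16, slack=0)
Line 7: ['stop', 'tomato', 'bear'] (min_width=16, slack=0)
Line 8: ['time', 'tired'] (min_width=10, slack=6)
Line 9: ['cherry', 'version'] (min_width=14, slack=2)
Line 10: ['it', 'rectangle'] (min_width=12, slack=4)

Answer: problem plane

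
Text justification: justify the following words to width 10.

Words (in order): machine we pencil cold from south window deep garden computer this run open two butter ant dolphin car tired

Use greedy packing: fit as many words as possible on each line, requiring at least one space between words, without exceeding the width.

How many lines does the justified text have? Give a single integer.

Answer: 13

Derivation:
Line 1: ['machine', 'we'] (min_width=10, slack=0)
Line 2: ['pencil'] (min_width=6, slack=4)
Line 3: ['cold', 'from'] (min_width=9, slack=1)
Line 4: ['south'] (min_width=5, slack=5)
Line 5: ['window'] (min_width=6, slack=4)
Line 6: ['deep'] (min_width=4, slack=6)
Line 7: ['garden'] (min_width=6, slack=4)
Line 8: ['computer'] (min_width=8, slack=2)
Line 9: ['this', 'run'] (min_width=8, slack=2)
Line 10: ['open', 'two'] (min_width=8, slack=2)
Line 11: ['butter', 'ant'] (min_width=10, slack=0)
Line 12: ['dolphin'] (min_width=7, slack=3)
Line 13: ['car', 'tired'] (min_width=9, slack=1)
Total lines: 13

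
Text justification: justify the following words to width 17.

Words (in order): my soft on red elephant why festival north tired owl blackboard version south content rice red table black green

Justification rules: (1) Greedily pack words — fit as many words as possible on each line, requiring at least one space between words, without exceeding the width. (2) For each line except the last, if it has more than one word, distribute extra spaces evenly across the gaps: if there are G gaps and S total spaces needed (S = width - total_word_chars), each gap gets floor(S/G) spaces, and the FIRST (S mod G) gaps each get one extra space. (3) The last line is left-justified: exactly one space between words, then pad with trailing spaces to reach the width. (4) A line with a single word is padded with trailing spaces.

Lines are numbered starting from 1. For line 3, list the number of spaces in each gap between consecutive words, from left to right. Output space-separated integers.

Answer: 4

Derivation:
Line 1: ['my', 'soft', 'on', 'red'] (min_width=14, slack=3)
Line 2: ['elephant', 'why'] (min_width=12, slack=5)
Line 3: ['festival', 'north'] (min_width=14, slack=3)
Line 4: ['tired', 'owl'] (min_width=9, slack=8)
Line 5: ['blackboard'] (min_width=10, slack=7)
Line 6: ['version', 'south'] (min_width=13, slack=4)
Line 7: ['content', 'rice', 'red'] (min_width=16, slack=1)
Line 8: ['table', 'black', 'green'] (min_width=17, slack=0)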